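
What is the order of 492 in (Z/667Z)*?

22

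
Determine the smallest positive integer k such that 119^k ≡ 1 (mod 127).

By Lagrange's theorem, ord_127(119) divides φ(127) = 127 − 1 = 126 = 2 · 3^2 · 7.
Divisors of 126: 1, 2, 3, 6, 7, 9, 14, 18, 21, 42, 63, 126.
Evaluate successive powers at the divisors of 126:
119^1 ≡ 119 (mod 127)
119^2 ≡ 64 (mod 127)
119^3 ≡ 123 (mod 127)
119^6 ≡ 16 (mod 127)
119^7 ≡ 126 (mod 127)
119^9 ≡ 63 (mod 127)
119^14 ≡ 1 (mod 127) ✓
Hence ord(119) = 14.

14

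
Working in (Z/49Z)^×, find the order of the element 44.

21

By Lagrange's theorem, ord_49(44) divides φ(49) = φ(7^2) = 7·(7−1) = 42 = 2 · 3 · 7.
Divisors of 42: 1, 2, 3, 6, 7, 14, 21, 42.
Compute 44^d (mod 49) for the divisors d until we hit 1:
44^1 ≡ 44 (mod 49)
44^2 ≡ 25 (mod 49)
44^3 ≡ 22 (mod 49)
44^6 ≡ 43 (mod 49)
44^7 ≡ 30 (mod 49)
44^14 ≡ 18 (mod 49)
44^21 ≡ 1 (mod 49) ✓
Hence ord(44) = 21.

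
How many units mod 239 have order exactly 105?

0

φ(239) = 239 − 1 = 238 = 2 · 7 · 17.
(Z/239Z)^× is cyclic (|G| = 238); a cyclic group of order m has exactly φ(d) elements of each order d | m, and none otherwise.
Here 238 is not a multiple of 105, so there are no elements of order 105.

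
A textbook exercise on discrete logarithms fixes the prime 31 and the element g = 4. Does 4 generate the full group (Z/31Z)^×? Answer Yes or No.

φ(31) = 31 − 1 = 30 = 2 · 3 · 5.
An element g generates (Z/31Z)^× iff g^(30/q) ≢ 1 (mod 31) for each prime q ∈ {2, 3, 5}.
4^15 ≡ 1 (mod 31)  [q = 2: ≡ 1 ✗]
4^10 ≡ 1 (mod 31)  [q = 3: ≡ 1 ✗]
4^6 ≡ 4 (mod 31)  [q = 5: ≢ 1 ✓]
Since 4^15 ≡ 1, the order of 4 divides 15 < 30, so 4 is not a primitive root.

No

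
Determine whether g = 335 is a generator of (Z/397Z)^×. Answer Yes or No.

No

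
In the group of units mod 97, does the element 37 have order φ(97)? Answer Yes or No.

φ(97) = 97 − 1 = 96 = 2^5 · 3.
37 is a primitive root mod 97 iff 37^(φ(97)/q) ≢ 1 for every prime q | φ(97), i.e. q ∈ {2, 3}.
37^48 ≡ 96 (mod 97)  [q = 2: ≢ 1 ✓]
37^32 ≡ 35 (mod 97)  [q = 3: ≢ 1 ✓]
None equal 1, so ord_97(37) = 96: 37 is a primitive root.

Yes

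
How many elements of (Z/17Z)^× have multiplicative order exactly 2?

1

φ(17) = 17 − 1 = 16 = 2^4.
In a cyclic group of order 16, there are φ(d) elements of order d for each divisor d of 16, and zero for non-divisors.
2 | 16, and φ(2) = 2 − 1 = 1.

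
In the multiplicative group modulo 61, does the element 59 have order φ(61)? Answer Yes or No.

Yes

φ(61) = 61 − 1 = 60 = 2^2 · 3 · 5.
59 is a primitive root mod 61 iff 59^(φ(61)/q) ≢ 1 for every prime q | φ(61), i.e. q ∈ {2, 3, 5}.
59^30 ≡ 60 (mod 61)  [q = 2: ≢ 1 ✓]
59^20 ≡ 47 (mod 61)  [q = 3: ≢ 1 ✓]
59^12 ≡ 9 (mod 61)  [q = 5: ≢ 1 ✓]
None equal 1, so ord_61(59) = 60: 59 is a primitive root.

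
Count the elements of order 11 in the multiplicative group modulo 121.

10

φ(121) = φ(11^2) = 11·(11−1) = 110 = 2 · 5 · 11.
(Z/121Z)^× is cyclic (|G| = 110); a cyclic group of order m has exactly φ(d) elements of each order d | m, and none otherwise.
11 | 110, and φ(11) = 11 − 1 = 10.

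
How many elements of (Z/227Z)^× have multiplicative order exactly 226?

112

φ(227) = 227 − 1 = 226 = 2 · 113.
In a cyclic group of order 226, there are φ(d) elements of order d for each divisor d of 226, and zero for non-divisors.
226 = 2 · 113 divides 226, and φ(226) = 112.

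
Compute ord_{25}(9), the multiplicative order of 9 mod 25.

10

By Lagrange's theorem, ord_25(9) divides φ(25) = φ(5^2) = 5·(5−1) = 20 = 2^2 · 5.
Divisors of 20: 1, 2, 4, 5, 10, 20.
Check 9^d mod 25 for each divisor in increasing order:
9^1 ≡ 9 (mod 25)
9^2 ≡ 6 (mod 25)
9^4 ≡ 11 (mod 25)
9^5 ≡ 24 (mod 25)
9^10 ≡ 1 (mod 25) ✓
Hence ord(9) = 10.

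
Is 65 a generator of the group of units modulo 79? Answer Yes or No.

No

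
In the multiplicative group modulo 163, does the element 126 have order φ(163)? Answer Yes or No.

φ(163) = 163 − 1 = 162 = 2 · 3^4.
126 is a primitive root mod 163 iff 126^(φ(163)/q) ≢ 1 for every prime q | φ(163), i.e. q ∈ {2, 3}.
126^81 ≡ 1 (mod 163)  [q = 2: ≡ 1 ✗]
126^54 ≡ 1 (mod 163)  [q = 3: ≡ 1 ✗]
126^81 ≡ 1 shows ord(126) | 81, strictly less than φ(163); not a primitive root.

No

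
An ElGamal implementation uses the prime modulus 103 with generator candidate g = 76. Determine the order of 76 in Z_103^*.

ord(76) | φ(103) = 103 − 1 = 102 = 2 · 3 · 17.
Divisors of 102: 1, 2, 3, 6, 17, 34, 51, 102.
Check 76^d mod 103 for each divisor in increasing order:
76^1 ≡ 76 (mod 103)
76^2 ≡ 8 (mod 103)
76^3 ≡ 93 (mod 103)
76^6 ≡ 100 (mod 103)
76^17 ≡ 1 (mod 103) ✓
Hence ord(76) = 17.

17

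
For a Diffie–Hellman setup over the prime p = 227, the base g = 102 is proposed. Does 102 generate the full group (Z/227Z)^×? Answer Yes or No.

No

φ(227) = 227 − 1 = 226 = 2 · 113.
Test 102^(226/q) mod 227 for each prime factor q of 226:
102^113 ≡ 1 (mod 227)  [q = 2: ≡ 1 ✗]
102^2 ≡ 189 (mod 227)  [q = 113: ≢ 1 ✓]
The check at q = 2 fails, so 102 generates a proper subgroup.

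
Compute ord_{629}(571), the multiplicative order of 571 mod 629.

The order of 571 must divide φ(629) = φ(17·37) = (17−1)·(37−1) = 16·36 = 576 = 2^6 · 3^2.
Divisors of 576: 1, 2, 3, 4, 6, 8, 9, 12, 16, 18, 24, 32, 36, 48, 64, 72, 96, 144, 192, 288, 576.
Test each divisor d:
571^1 ≡ 571 (mod 629)
571^2 ≡ 219 (mod 629)
571^3 ≡ 507 (mod 629)
571^4 ≡ 157 (mod 629)
571^6 ≡ 417 (mod 629)
571^8 ≡ 118 (mod 629)
571^9 ≡ 75 (mod 629)
571^12 ≡ 285 (mod 629)
571^16 ≡ 86 (mod 629)
571^18 ≡ 593 (mod 629)
571^24 ≡ 84 (mod 629)
571^32 ≡ 477 (mod 629)
571^36 ≡ 38 (mod 629)
571^48 ≡ 137 (mod 629)
571^64 ≡ 460 (mod 629)
571^72 ≡ 186 (mod 629)
571^96 ≡ 528 (mod 629)
571^144 ≡ 1 (mod 629) ✓
Hence ord(571) = 144.

144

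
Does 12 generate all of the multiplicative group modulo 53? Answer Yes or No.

Yes

φ(53) = 53 − 1 = 52 = 2^2 · 13.
Test 12^(52/q) mod 53 for each prime factor q of 52:
12^26 ≡ 52 (mod 53)  [q = 2: ≢ 1 ✓]
12^4 ≡ 13 (mod 53)  [q = 13: ≢ 1 ✓]
Every test exponent gives a nontrivial residue, hence 12 generates the full group.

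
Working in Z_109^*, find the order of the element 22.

27

ord(22) | φ(109) = 109 − 1 = 108 = 2^2 · 3^3.
Divisors of 108: 1, 2, 3, 4, 6, 9, 12, 18, 27, 36, 54, 108.
Compute 22^d (mod 109) for the divisors d until we hit 1:
22^1 ≡ 22 (mod 109)
22^2 ≡ 48 (mod 109)
22^3 ≡ 75 (mod 109)
22^4 ≡ 15 (mod 109)
22^6 ≡ 66 (mod 109)
22^9 ≡ 45 (mod 109)
22^12 ≡ 105 (mod 109)
22^18 ≡ 63 (mod 109)
22^27 ≡ 1 (mod 109) ✓
Hence ord(22) = 27.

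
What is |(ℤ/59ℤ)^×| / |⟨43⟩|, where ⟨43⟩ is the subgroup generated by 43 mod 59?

1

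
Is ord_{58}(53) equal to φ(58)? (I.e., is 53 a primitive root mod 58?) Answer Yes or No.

No

φ(58) = φ(2)·φ(29) = 1·28 = 28 = 2^2 · 7.
Test 53^(28/q) mod 58 for each prime factor q of 28:
53^14 ≡ 1 (mod 58)  [q = 2: ≡ 1 ✗]
53^4 ≡ 45 (mod 58)  [q = 7: ≢ 1 ✓]
53^14 ≡ 1 shows ord(53) | 14, strictly less than φ(58); not a primitive root.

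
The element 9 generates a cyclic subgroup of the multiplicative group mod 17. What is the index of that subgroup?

2

ord(9) | φ(17) = 17 − 1 = 16 = 2^4.
Divisors of 16: 1, 2, 4, 8, 16.
Evaluate successive powers at the divisors of 16:
9^1 ≡ 9
9^2 ≡ 13
9^4 ≡ 16
9^8 ≡ 1
The order of 9 is 8, so the subgroup it generates has 8 elements.
[(Z/17Z)^× : ⟨9⟩] = 16/8 = 2.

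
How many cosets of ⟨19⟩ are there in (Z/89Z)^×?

ord(19) | φ(89) = 89 − 1 = 88 = 2^3 · 11.
Divisors of 88: 1, 2, 4, 8, 11, 22, 44, 88.
Test each divisor d:
19^1 ≡ 19
19^2 ≡ 5
19^4 ≡ 25
19^8 ≡ 2
19^11 ≡ 12
19^22 ≡ 55
19^44 ≡ 88
19^88 ≡ 1
So ord_89(19) = 88, hence |⟨19⟩| = 88.
[(Z/89Z)^× : ⟨19⟩] = 88/88 = 1.

1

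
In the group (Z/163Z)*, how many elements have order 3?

2

φ(163) = 163 − 1 = 162 = 2 · 3^4.
Since (Z/163Z)^× is cyclic of order 162, the number of elements of order d is φ(d) when d | 162 and 0 otherwise.
3 | 162, and φ(3) = 3 − 1 = 2.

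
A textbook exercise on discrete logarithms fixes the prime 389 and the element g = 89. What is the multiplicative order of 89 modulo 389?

388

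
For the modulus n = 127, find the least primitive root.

φ(127) = 127 − 1 = 126 = 2 · 3^2 · 7.
Test candidates g = 2, 3, … against the prime factors q ∈ {2, 3, 7} of φ(127): g is a generator iff g^(126/q) ≢ 1 for every such q.
g = 2: 2^63 ≡ 1 — hits 1, so not a primitive root.
g = 3: 3^63 ≡ 126; 3^42 ≡ 107; 3^18 ≡ 4 — none is 1, so 3 is a primitive root.
The smallest primitive root modulo 127 is 3.

3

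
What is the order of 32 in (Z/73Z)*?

Since 32 ∈ (Z/73Z)^×, its order divides φ(73) = 73 − 1 = 72 = 2^3 · 3^2.
Divisors of 72: 1, 2, 3, 4, 6, 8, 9, 12, 18, 24, 36, 72.
Evaluate successive powers at the divisors of 72:
32^1 ≡ 32 (mod 73)
32^2 ≡ 2 (mod 73)
32^3 ≡ 64 (mod 73)
32^4 ≡ 4 (mod 73)
32^6 ≡ 8 (mod 73)
32^8 ≡ 16 (mod 73)
32^9 ≡ 1 (mod 73) ✓
So ord_73(32) = 9.

9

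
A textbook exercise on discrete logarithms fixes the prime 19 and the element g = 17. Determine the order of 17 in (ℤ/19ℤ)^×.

ord(17) | φ(19) = 19 − 1 = 18 = 2 · 3^2.
Divisors of 18: 1, 2, 3, 6, 9, 18.
Test each divisor d:
17^1 ≡ 17 (mod 19)
17^2 ≡ 4 (mod 19)
17^3 ≡ 11 (mod 19)
17^6 ≡ 7 (mod 19)
17^9 ≡ 1 (mod 19) ✓
So ord_19(17) = 9.

9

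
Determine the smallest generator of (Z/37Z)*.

2

φ(37) = 37 − 1 = 36 = 2^2 · 3^2.
Test candidates g = 2, 3, … against the prime factors q ∈ {2, 3} of φ(37): g is a generator iff g^(36/q) ≢ 1 for every such q.
g = 2: 2^18 ≡ 36; 2^12 ≡ 26 — none is 1, so 2 is a primitive root.
Hence the least primitive root of 37 is 2.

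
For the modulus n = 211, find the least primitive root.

2

φ(211) = 211 − 1 = 210 = 2 · 3 · 5 · 7.
Test candidates g = 2, 3, … against the prime factors q ∈ {2, 3, 5, 7} of φ(211): g is a generator iff g^(210/q) ≢ 1 for every such q.
g = 2: 2^105 ≡ 210; 2^70 ≡ 196; 2^42 ≡ 107; 2^30 ≡ 171 — none is 1, so 2 is a primitive root.
The smallest primitive root modulo 211 is 2.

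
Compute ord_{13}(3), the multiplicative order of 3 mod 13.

3

Since 3 ∈ (Z/13Z)^×, its order divides φ(13) = 13 − 1 = 12 = 2^2 · 3.
Divisors of 12: 1, 2, 3, 4, 6, 12.
Test each divisor d:
3^1 ≡ 3
3^2 ≡ 9
3^3 ≡ 1
The smallest such exponent is 3, so the order of 3 is 3.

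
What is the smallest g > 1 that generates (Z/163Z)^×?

φ(163) = 163 − 1 = 162 = 2 · 3^4.
g is a primitive root iff g^(162/q) ≢ 1 (mod 163) for each prime q ∈ {2, 3}.
g = 2: 2^81 ≡ 162; 2^54 ≡ 104 — none is 1, so 2 is a primitive root.
The smallest primitive root modulo 163 is 2.

2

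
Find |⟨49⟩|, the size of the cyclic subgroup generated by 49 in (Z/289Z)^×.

136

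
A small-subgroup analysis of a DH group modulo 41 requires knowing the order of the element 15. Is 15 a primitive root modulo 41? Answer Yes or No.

φ(41) = 41 − 1 = 40 = 2^3 · 5.
It suffices to check that the order of 15 is not a proper divisor of 40: compute 15^(40/q) for q ∈ {2, 5}.
15^20 ≡ 40 (mod 41)  [q = 2: ≢ 1 ✓]
15^8 ≡ 18 (mod 41)  [q = 5: ≢ 1 ✓]
All checks pass, so 15 has order 40 and is a primitive root modulo 41.

Yes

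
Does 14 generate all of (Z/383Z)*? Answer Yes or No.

No

φ(383) = 383 − 1 = 382 = 2 · 191.
Test 14^(382/q) mod 383 for each prime factor q of 382:
14^191 ≡ 1 (mod 383)  [q = 2: ≡ 1 ✗]
14^2 ≡ 196 (mod 383)  [q = 191: ≢ 1 ✓]
14^191 ≡ 1 shows ord(14) | 191, strictly less than φ(383); not a primitive root.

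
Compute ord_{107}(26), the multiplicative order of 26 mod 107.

106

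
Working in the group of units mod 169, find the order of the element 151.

52

The order of 151 must divide φ(169) = φ(13^2) = 13·(13−1) = 156 = 2^2 · 3 · 13.
Divisors of 156: 1, 2, 3, 4, 6, 12, 13, 26, 39, 52, 78, 156.
Check 151^d mod 169 for each divisor in increasing order:
151^1 ≡ 151
151^2 ≡ 155
151^3 ≡ 83
151^4 ≡ 27
151^6 ≡ 129
151^12 ≡ 79
151^13 ≡ 99
151^26 ≡ 168
151^39 ≡ 70
151^52 ≡ 1
Hence ord(151) = 52.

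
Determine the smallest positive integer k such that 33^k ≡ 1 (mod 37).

9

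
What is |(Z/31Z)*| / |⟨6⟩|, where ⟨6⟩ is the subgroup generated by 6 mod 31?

Since 6 ∈ (Z/31Z)^×, its order divides φ(31) = 31 − 1 = 30 = 2 · 3 · 5.
Divisors of 30: 1, 2, 3, 5, 6, 10, 15, 30.
Test each divisor d:
6^1 ≡ 6
6^2 ≡ 5
6^3 ≡ 30
6^5 ≡ 26
6^6 ≡ 1
The order of 6 is 6, so the subgroup it generates has 6 elements.
[(Z/31Z)^× : ⟨6⟩] = 30/6 = 5.

5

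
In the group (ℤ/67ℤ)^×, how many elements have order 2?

1

φ(67) = 67 − 1 = 66 = 2 · 3 · 11.
(Z/67Z)^× is cyclic (|G| = 66); a cyclic group of order m has exactly φ(d) elements of each order d | m, and none otherwise.
2 | 66, and φ(2) = 2 − 1 = 1.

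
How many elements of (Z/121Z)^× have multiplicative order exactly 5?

4

φ(121) = φ(11^2) = 11·(11−1) = 110 = 2 · 5 · 11.
(Z/121Z)^× is cyclic (|G| = 110); a cyclic group of order m has exactly φ(d) elements of each order d | m, and none otherwise.
5 | 110, and φ(5) = 5 − 1 = 4.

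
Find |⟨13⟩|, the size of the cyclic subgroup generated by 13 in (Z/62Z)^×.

30

By Lagrange's theorem, ord_62(13) divides φ(62) = φ(2)·φ(31) = 1·30 = 30 = 2 · 3 · 5.
Divisors of 30: 1, 2, 3, 5, 6, 10, 15, 30.
Compute 13^d (mod 62) for the divisors d until we hit 1:
13^1 ≡ 13 (mod 62)
13^2 ≡ 45 (mod 62)
13^3 ≡ 27 (mod 62)
13^5 ≡ 37 (mod 62)
13^6 ≡ 47 (mod 62)
13^10 ≡ 5 (mod 62)
13^15 ≡ 61 (mod 62)
13^30 ≡ 1 (mod 62) ✓
Hence ord(13) = 30.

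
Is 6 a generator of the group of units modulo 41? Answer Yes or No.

φ(41) = 41 − 1 = 40 = 2^3 · 5.
An element g generates (Z/41Z)^× iff g^(40/q) ≢ 1 (mod 41) for each prime q ∈ {2, 5}.
6^20 ≡ 40 (mod 41)  [q = 2: ≢ 1 ✓]
6^8 ≡ 10 (mod 41)  [q = 5: ≢ 1 ✓]
Every test exponent gives a nontrivial residue, hence 6 generates the full group.

Yes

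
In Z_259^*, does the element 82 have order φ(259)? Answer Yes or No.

No

259 = 7 · 37 is a product of two distinct odd primes, so (Z/259Z)^× ≅ (Z/7Z)^× × (Z/37Z)^× is not cyclic.
No primitive root modulo 259 exists; in particular 82 is not one.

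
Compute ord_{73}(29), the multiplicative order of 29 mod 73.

72

The order of 29 must divide φ(73) = 73 − 1 = 72 = 2^3 · 3^2.
Divisors of 72: 1, 2, 3, 4, 6, 8, 9, 12, 18, 24, 36, 72.
Evaluate successive powers at the divisors of 72:
29^1 ≡ 29 (mod 73)
29^2 ≡ 38 (mod 73)
29^3 ≡ 7 (mod 73)
29^4 ≡ 57 (mod 73)
29^6 ≡ 49 (mod 73)
29^8 ≡ 37 (mod 73)
29^9 ≡ 51 (mod 73)
29^12 ≡ 65 (mod 73)
29^18 ≡ 46 (mod 73)
29^24 ≡ 64 (mod 73)
29^36 ≡ 72 (mod 73)
29^72 ≡ 1 (mod 73) ✓
The smallest such exponent is 72, so the order of 29 is 72.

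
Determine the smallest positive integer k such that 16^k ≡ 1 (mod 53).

The order of 16 must divide φ(53) = 53 − 1 = 52 = 2^2 · 13.
Divisors of 52: 1, 2, 4, 13, 26, 52.
Compute 16^d (mod 53) for the divisors d until we hit 1:
16^1 ≡ 16 (mod 53)
16^2 ≡ 44 (mod 53)
16^4 ≡ 28 (mod 53)
16^13 ≡ 1 (mod 53) ✓
So ord_53(16) = 13.

13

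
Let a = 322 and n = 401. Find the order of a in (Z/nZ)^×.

ord(322) | φ(401) = 401 − 1 = 400 = 2^4 · 5^2.
Divisors of 400: 1, 2, 4, 5, 8, 10, 16, 20, 25, 40, 50, 80, 100, 200, 400.
Test each divisor d:
322^1 ≡ 322
322^2 ≡ 226
322^4 ≡ 149
322^5 ≡ 259
322^8 ≡ 146
322^10 ≡ 114
322^16 ≡ 63
322^20 ≡ 164
322^25 ≡ 371
322^40 ≡ 29
322^50 ≡ 98
322^80 ≡ 39
322^100 ≡ 381
322^200 ≡ 400
322^400 ≡ 1
Therefore the multiplicative order of 322 modulo 401 is 400.

400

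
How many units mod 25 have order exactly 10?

φ(25) = φ(5^2) = 5·(5−1) = 20 = 2^2 · 5.
In a cyclic group of order 20, there are φ(d) elements of order d for each divisor d of 20, and zero for non-divisors.
10 = 2 · 5 divides 20, and φ(10) = 4.

4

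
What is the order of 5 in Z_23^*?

22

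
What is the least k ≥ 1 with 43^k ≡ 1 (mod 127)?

126

By Lagrange's theorem, ord_127(43) divides φ(127) = 127 − 1 = 126 = 2 · 3^2 · 7.
Divisors of 126: 1, 2, 3, 6, 7, 9, 14, 18, 21, 42, 63, 126.
Compute 43^d (mod 127) for the divisors d until we hit 1:
43^1 ≡ 43 (mod 127)
43^2 ≡ 71 (mod 127)
43^3 ≡ 5 (mod 127)
43^6 ≡ 25 (mod 127)
43^7 ≡ 59 (mod 127)
43^9 ≡ 125 (mod 127)
43^14 ≡ 52 (mod 127)
43^18 ≡ 4 (mod 127)
43^21 ≡ 20 (mod 127)
43^42 ≡ 19 (mod 127)
43^63 ≡ 126 (mod 127)
43^126 ≡ 1 (mod 127) ✓
Therefore the multiplicative order of 43 modulo 127 is 126.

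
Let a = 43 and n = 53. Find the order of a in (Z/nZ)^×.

The order of 43 must divide φ(53) = 53 − 1 = 52 = 2^2 · 13.
Divisors of 52: 1, 2, 4, 13, 26, 52.
Evaluate successive powers at the divisors of 52:
43^1 ≡ 43 (mod 53)
43^2 ≡ 47 (mod 53)
43^4 ≡ 36 (mod 53)
43^13 ≡ 52 (mod 53)
43^26 ≡ 1 (mod 53) ✓
So ord_53(43) = 26.

26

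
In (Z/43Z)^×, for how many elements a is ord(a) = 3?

φ(43) = 43 − 1 = 42 = 2 · 3 · 7.
Since (Z/43Z)^× is cyclic of order 42, the number of elements of order d is φ(d) when d | 42 and 0 otherwise.
3 | 42, and φ(3) = 3 − 1 = 2.

2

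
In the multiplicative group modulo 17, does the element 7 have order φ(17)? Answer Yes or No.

Yes

φ(17) = 17 − 1 = 16 = 2^4.
An element g generates (Z/17Z)^× iff g^(16/q) ≢ 1 (mod 17) for each prime q ∈ {2}.
7^8 ≡ 16 (mod 17)  [q = 2: ≢ 1 ✓]
None equal 1, so ord_17(7) = 16: 7 is a primitive root.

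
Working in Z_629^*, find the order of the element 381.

48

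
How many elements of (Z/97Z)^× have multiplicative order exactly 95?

0

φ(97) = 97 − 1 = 96 = 2^5 · 3.
(Z/97Z)^× is cyclic (|G| = 96); a cyclic group of order m has exactly φ(d) elements of each order d | m, and none otherwise.
Since 95 ∤ 96, the count is 0.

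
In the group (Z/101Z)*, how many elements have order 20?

8

φ(101) = 101 − 1 = 100 = 2^2 · 5^2.
In a cyclic group of order 100, there are φ(d) elements of order d for each divisor d of 100, and zero for non-divisors.
20 = 2^2 · 5 divides 100, and φ(20) = 8.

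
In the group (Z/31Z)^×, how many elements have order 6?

φ(31) = 31 − 1 = 30 = 2 · 3 · 5.
Since (Z/31Z)^× is cyclic of order 30, the number of elements of order d is φ(d) when d | 30 and 0 otherwise.
6 = 2 · 3 divides 30, and φ(6) = 2.

2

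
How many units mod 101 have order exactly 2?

1

φ(101) = 101 − 1 = 100 = 2^2 · 5^2.
In a cyclic group of order 100, there are φ(d) elements of order d for each divisor d of 100, and zero for non-divisors.
2 | 100, and φ(2) = 2 − 1 = 1.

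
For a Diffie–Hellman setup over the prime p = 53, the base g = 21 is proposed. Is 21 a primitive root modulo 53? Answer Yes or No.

φ(53) = 53 − 1 = 52 = 2^2 · 13.
21 is a primitive root mod 53 iff 21^(φ(53)/q) ≢ 1 for every prime q | φ(53), i.e. q ∈ {2, 13}.
21^26 ≡ 52 (mod 53)  [q = 2: ≢ 1 ✓]
21^4 ≡ 24 (mod 53)  [q = 13: ≢ 1 ✓]
None equal 1, so ord_53(21) = 52: 21 is a primitive root.

Yes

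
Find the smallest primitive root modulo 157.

5

φ(157) = 157 − 1 = 156 = 2^2 · 3 · 13.
g is a primitive root iff g^(156/q) ≢ 1 (mod 157) for each prime q ∈ {2, 3, 13}.
g = 2: 2^78 ≡ 156; 2^52 ≡ 1 — hits 1, so not a primitive root.
g = 3: 3^78 ≡ 1 — hits 1, so not a primitive root.
g = 4: 4^78 ≡ 1 — hits 1, so not a primitive root.
g = 5: 5^78 ≡ 156; 5^52 ≡ 12; 5^12 ≡ 130 — none is 1, so 5 is a primitive root.
So 5 is the smallest generator of (Z/157Z)^×.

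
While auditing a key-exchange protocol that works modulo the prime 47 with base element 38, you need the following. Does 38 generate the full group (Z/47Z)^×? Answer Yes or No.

Yes

φ(47) = 47 − 1 = 46 = 2 · 23.
Test 38^(46/q) mod 47 for each prime factor q of 46:
38^23 ≡ 46 (mod 47)  [q = 2: ≢ 1 ✓]
38^2 ≡ 34 (mod 47)  [q = 23: ≢ 1 ✓]
Every test exponent gives a nontrivial residue, hence 38 generates the full group.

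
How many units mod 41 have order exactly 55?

0

φ(41) = 41 − 1 = 40 = 2^3 · 5.
In a cyclic group of order 40, there are φ(d) elements of order d for each divisor d of 40, and zero for non-divisors.
55 does not divide 40, so no element of (Z/41Z)^× has order 55.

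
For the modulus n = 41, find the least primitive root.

φ(41) = 41 − 1 = 40 = 2^3 · 5.
g is a primitive root iff g^(40/q) ≢ 1 (mod 41) for each prime q ∈ {2, 5}.
g = 2: 2^20 ≡ 1 — hits 1, so not a primitive root.
g = 3: 3^20 ≡ 40; 3^8 ≡ 1 — hits 1, so not a primitive root.
g = 4: 4^20 ≡ 1 — hits 1, so not a primitive root.
g = 5: 5^20 ≡ 1 — hits 1, so not a primitive root.
g = 6: 6^20 ≡ 40; 6^8 ≡ 10 — none is 1, so 6 is a primitive root.
Hence the least primitive root of 41 is 6.

6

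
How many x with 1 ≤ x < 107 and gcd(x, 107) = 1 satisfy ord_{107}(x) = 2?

1

φ(107) = 107 − 1 = 106 = 2 · 53.
(Z/107Z)^× is cyclic (|G| = 106); a cyclic group of order m has exactly φ(d) elements of each order d | m, and none otherwise.
2 | 106, and φ(2) = 2 − 1 = 1.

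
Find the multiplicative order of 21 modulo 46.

By Lagrange's theorem, ord_46(21) divides φ(46) = φ(2)·φ(23) = 1·22 = 22 = 2 · 11.
Divisors of 22: 1, 2, 11, 22.
Check 21^d mod 46 for each divisor in increasing order:
21^1 ≡ 21 (mod 46)
21^2 ≡ 27 (mod 46)
21^11 ≡ 45 (mod 46)
21^22 ≡ 1 (mod 46) ✓
Therefore the multiplicative order of 21 modulo 46 is 22.

22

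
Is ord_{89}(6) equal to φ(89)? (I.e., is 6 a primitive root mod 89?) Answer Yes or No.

φ(89) = 89 − 1 = 88 = 2^3 · 11.
It suffices to check that the order of 6 is not a proper divisor of 88: compute 6^(88/q) for q ∈ {2, 11}.
6^44 ≡ 88 (mod 89)  [q = 2: ≢ 1 ✓]
6^8 ≡ 8 (mod 89)  [q = 11: ≢ 1 ✓]
None equal 1, so ord_89(6) = 88: 6 is a primitive root.

Yes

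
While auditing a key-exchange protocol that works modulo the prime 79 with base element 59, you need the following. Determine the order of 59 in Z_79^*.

78

Since 59 ∈ (Z/79Z)^×, its order divides φ(79) = 79 − 1 = 78 = 2 · 3 · 13.
Divisors of 78: 1, 2, 3, 6, 13, 26, 39, 78.
Check 59^d mod 79 for each divisor in increasing order:
59^1 ≡ 59 (mod 79)
59^2 ≡ 5 (mod 79)
59^3 ≡ 58 (mod 79)
59^6 ≡ 46 (mod 79)
59^13 ≡ 24 (mod 79)
59^26 ≡ 23 (mod 79)
59^39 ≡ 78 (mod 79)
59^78 ≡ 1 (mod 79) ✓
So ord_79(59) = 78.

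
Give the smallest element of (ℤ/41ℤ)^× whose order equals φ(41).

φ(41) = 41 − 1 = 40 = 2^3 · 5.
g is a primitive root iff g^(40/q) ≢ 1 (mod 41) for each prime q ∈ {2, 5}.
g = 2: 2^20 ≡ 1 — hits 1, so not a primitive root.
g = 3: 3^20 ≡ 40; 3^8 ≡ 1 — hits 1, so not a primitive root.
g = 4: 4^20 ≡ 1 — hits 1, so not a primitive root.
g = 5: 5^20 ≡ 1 — hits 1, so not a primitive root.
g = 6: 6^20 ≡ 40; 6^8 ≡ 10 — none is 1, so 6 is a primitive root.
Hence the least primitive root of 41 is 6.

6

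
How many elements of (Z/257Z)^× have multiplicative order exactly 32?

16

φ(257) = 257 − 1 = 256 = 2^8.
In a cyclic group of order 256, there are φ(d) elements of order d for each divisor d of 256, and zero for non-divisors.
32 = 2^5 divides 256, and φ(32) = 16.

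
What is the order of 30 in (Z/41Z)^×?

The order of 30 must divide φ(41) = 41 − 1 = 40 = 2^3 · 5.
Divisors of 40: 1, 2, 4, 5, 8, 10, 20, 40.
Evaluate successive powers at the divisors of 40:
30^1 ≡ 30 (mod 41)
30^2 ≡ 39 (mod 41)
30^4 ≡ 4 (mod 41)
30^5 ≡ 38 (mod 41)
30^8 ≡ 16 (mod 41)
30^10 ≡ 9 (mod 41)
30^20 ≡ 40 (mod 41)
30^40 ≡ 1 (mod 41) ✓
So ord_41(30) = 40.

40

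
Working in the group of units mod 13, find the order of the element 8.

4

The order of 8 must divide φ(13) = 13 − 1 = 12 = 2^2 · 3.
Divisors of 12: 1, 2, 3, 4, 6, 12.
Evaluate successive powers at the divisors of 12:
8^1 ≡ 8
8^2 ≡ 12
8^3 ≡ 5
8^4 ≡ 1
So ord_13(8) = 4.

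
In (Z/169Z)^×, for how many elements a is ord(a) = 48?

0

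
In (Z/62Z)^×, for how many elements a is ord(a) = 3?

2

φ(62) = φ(2)·φ(31) = 1·30 = 30 = 2 · 3 · 5.
(Z/62Z)^× is cyclic (|G| = 30); a cyclic group of order m has exactly φ(d) elements of each order d | m, and none otherwise.
3 | 30, and φ(3) = 3 − 1 = 2.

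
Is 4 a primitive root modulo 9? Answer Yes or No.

φ(9) = φ(3^2) = 3·(3−1) = 6 = 2 · 3.
An element g generates (Z/9Z)^× iff g^(6/q) ≢ 1 (mod 9) for each prime q ∈ {2, 3}.
4^3 ≡ 1 (mod 9)  [q = 2: ≡ 1 ✗]
4^2 ≡ 7 (mod 9)  [q = 3: ≢ 1 ✓]
4^3 ≡ 1 shows ord(4) | 3, strictly less than φ(9); not a primitive root.

No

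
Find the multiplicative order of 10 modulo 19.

18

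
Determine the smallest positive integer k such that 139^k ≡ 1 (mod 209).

The order of 139 must divide φ(209) = φ(11·19) = (11−1)·(19−1) = 10·18 = 180 = 2^2 · 3^2 · 5.
Divisors of 180: 1, 2, 3, 4, 5, 6, 9, 10, 12, 15, 18, 20, 30, 36, 45, 60, 90, 180.
Check 139^d mod 209 for each divisor in increasing order:
139^1 ≡ 139
139^2 ≡ 93
139^3 ≡ 178
139^4 ≡ 80
139^5 ≡ 43
139^6 ≡ 125
139^9 ≡ 96
139^10 ≡ 177
139^12 ≡ 159
139^15 ≡ 87
139^18 ≡ 20
139^20 ≡ 188
139^30 ≡ 45
139^36 ≡ 191
139^45 ≡ 153
139^60 ≡ 144
139^90 ≡ 1
The smallest such exponent is 90, so the order of 139 is 90.

90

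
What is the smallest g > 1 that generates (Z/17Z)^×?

φ(17) = 17 − 1 = 16 = 2^4.
Test candidates g = 2, 3, … against the prime factors q ∈ {2} of φ(17): g is a generator iff g^(16/q) ≢ 1 for every such q.
g = 2: 2^8 ≡ 1 — hits 1, so not a primitive root.
g = 3: 3^8 ≡ 16 — none is 1, so 3 is a primitive root.
Hence the least primitive root of 17 is 3.

3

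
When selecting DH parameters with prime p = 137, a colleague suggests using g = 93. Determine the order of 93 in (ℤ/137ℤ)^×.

68

Since 93 ∈ (Z/137Z)^×, its order divides φ(137) = 137 − 1 = 136 = 2^3 · 17.
Divisors of 136: 1, 2, 4, 8, 17, 34, 68, 136.
Compute 93^d (mod 137) for the divisors d until we hit 1:
93^1 ≡ 93 (mod 137)
93^2 ≡ 18 (mod 137)
93^4 ≡ 50 (mod 137)
93^8 ≡ 34 (mod 137)
93^17 ≡ 100 (mod 137)
93^34 ≡ 136 (mod 137)
93^68 ≡ 1 (mod 137) ✓
Therefore the multiplicative order of 93 modulo 137 is 68.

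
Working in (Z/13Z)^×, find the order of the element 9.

3

Since 9 ∈ (Z/13Z)^×, its order divides φ(13) = 13 − 1 = 12 = 2^2 · 3.
Divisors of 12: 1, 2, 3, 4, 6, 12.
Test each divisor d:
9^1 ≡ 9 (mod 13)
9^2 ≡ 3 (mod 13)
9^3 ≡ 1 (mod 13) ✓
Hence ord(9) = 3.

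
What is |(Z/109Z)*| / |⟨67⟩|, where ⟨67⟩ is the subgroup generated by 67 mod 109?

1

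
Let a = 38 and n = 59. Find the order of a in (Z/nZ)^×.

ord(38) | φ(59) = 59 − 1 = 58 = 2 · 29.
Divisors of 58: 1, 2, 29, 58.
Compute 38^d (mod 59) for the divisors d until we hit 1:
38^1 ≡ 38
38^2 ≡ 28
38^29 ≡ 58
38^58 ≡ 1
So ord_59(38) = 58.

58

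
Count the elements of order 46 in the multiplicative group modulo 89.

0

φ(89) = 89 − 1 = 88 = 2^3 · 11.
In a cyclic group of order 88, there are φ(d) elements of order d for each divisor d of 88, and zero for non-divisors.
Since 46 ∤ 88, the count is 0.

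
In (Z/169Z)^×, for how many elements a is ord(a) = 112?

0

φ(169) = φ(13^2) = 13·(13−1) = 156 = 2^2 · 3 · 13.
In a cyclic group of order 156, there are φ(d) elements of order d for each divisor d of 156, and zero for non-divisors.
Since 112 ∤ 156, the count is 0.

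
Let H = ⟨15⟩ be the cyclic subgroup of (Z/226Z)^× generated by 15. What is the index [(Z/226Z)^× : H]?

28

The order of 15 must divide φ(226) = φ(2)·φ(113) = 1·112 = 112 = 2^4 · 7.
Divisors of 112: 1, 2, 4, 7, 8, 14, 16, 28, 56, 112.
Compute 15^d (mod 226) for the divisors d until we hit 1:
15^1 ≡ 15 (mod 226)
15^2 ≡ 225 (mod 226)
15^4 ≡ 1 (mod 226) ✓
Thus |⟨15⟩| = ord(15) = 4.
The index is φ(226) / ord(15) = 112 / 4 = 28.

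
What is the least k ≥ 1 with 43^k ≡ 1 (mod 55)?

4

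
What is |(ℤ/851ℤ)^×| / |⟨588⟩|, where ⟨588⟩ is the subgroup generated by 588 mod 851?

8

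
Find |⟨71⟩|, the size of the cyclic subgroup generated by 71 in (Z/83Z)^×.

82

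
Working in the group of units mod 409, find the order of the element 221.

Since 221 ∈ (Z/409Z)^×, its order divides φ(409) = 409 − 1 = 408 = 2^3 · 3 · 17.
Divisors of 408: 1, 2, 3, 4, 6, 8, 12, 17, 24, 34, 51, 68, 102, 136, 204, 408.
Evaluate successive powers at the divisors of 408:
221^1 ≡ 221 (mod 409)
221^2 ≡ 170 (mod 409)
221^3 ≡ 351 (mod 409)
221^4 ≡ 270 (mod 409)
221^6 ≡ 92 (mod 409)
221^8 ≡ 98 (mod 409)
221^12 ≡ 284 (mod 409)
221^17 ≡ 183 (mod 409)
221^24 ≡ 83 (mod 409)
221^34 ≡ 360 (mod 409)
221^51 ≡ 31 (mod 409)
221^68 ≡ 356 (mod 409)
221^102 ≡ 143 (mod 409)
221^136 ≡ 355 (mod 409)
221^204 ≡ 408 (mod 409)
221^408 ≡ 1 (mod 409) ✓
Hence ord(221) = 408.

408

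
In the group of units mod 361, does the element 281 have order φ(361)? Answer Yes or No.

φ(361) = φ(19^2) = 19·(19−1) = 342 = 2 · 3^2 · 19.
An element g generates (Z/361Z)^× iff g^(342/q) ≢ 1 (mod 361) for each prime q ∈ {2, 3, 19}.
281^171 ≡ 360 (mod 361)  [q = 2: ≢ 1 ✓]
281^114 ≡ 68 (mod 361)  [q = 3: ≢ 1 ✓]
281^18 ≡ 96 (mod 361)  [q = 19: ≢ 1 ✓]
All checks pass, so 281 has order 342 and is a primitive root modulo 361.

Yes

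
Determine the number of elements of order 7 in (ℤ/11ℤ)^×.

φ(11) = 11 − 1 = 10 = 2 · 5.
(Z/11Z)^× is cyclic (|G| = 10); a cyclic group of order m has exactly φ(d) elements of each order d | m, and none otherwise.
Since 7 ∤ 10, the count is 0.

0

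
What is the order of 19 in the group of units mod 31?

15

Since 19 ∈ (Z/31Z)^×, its order divides φ(31) = 31 − 1 = 30 = 2 · 3 · 5.
Divisors of 30: 1, 2, 3, 5, 6, 10, 15, 30.
Compute 19^d (mod 31) for the divisors d until we hit 1:
19^1 ≡ 19 (mod 31)
19^2 ≡ 20 (mod 31)
19^3 ≡ 8 (mod 31)
19^5 ≡ 5 (mod 31)
19^6 ≡ 2 (mod 31)
19^10 ≡ 25 (mod 31)
19^15 ≡ 1 (mod 31) ✓
So ord_31(19) = 15.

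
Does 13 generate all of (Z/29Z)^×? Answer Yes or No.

No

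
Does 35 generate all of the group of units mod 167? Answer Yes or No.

φ(167) = 167 − 1 = 166 = 2 · 83.
An element g generates (Z/167Z)^× iff g^(166/q) ≢ 1 (mod 167) for each prime q ∈ {2, 83}.
35^83 ≡ 166 (mod 167)  [q = 2: ≢ 1 ✓]
35^2 ≡ 56 (mod 167)  [q = 83: ≢ 1 ✓]
Every test exponent gives a nontrivial residue, hence 35 generates the full group.

Yes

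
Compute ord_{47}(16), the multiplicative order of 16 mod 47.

The order of 16 must divide φ(47) = 47 − 1 = 46 = 2 · 23.
Divisors of 46: 1, 2, 23, 46.
Compute 16^d (mod 47) for the divisors d until we hit 1:
16^1 ≡ 16 (mod 47)
16^2 ≡ 21 (mod 47)
16^23 ≡ 1 (mod 47) ✓
Therefore the multiplicative order of 16 modulo 47 is 23.

23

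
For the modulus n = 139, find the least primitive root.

2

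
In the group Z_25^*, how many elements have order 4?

φ(25) = φ(5^2) = 5·(5−1) = 20 = 2^2 · 5.
In a cyclic group of order 20, there are φ(d) elements of order d for each divisor d of 20, and zero for non-divisors.
4 = 2^2 divides 20, and φ(4) = 2.

2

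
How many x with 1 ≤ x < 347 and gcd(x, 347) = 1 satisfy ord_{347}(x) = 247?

φ(347) = 347 − 1 = 346 = 2 · 173.
In a cyclic group of order 346, there are φ(d) elements of order d for each divisor d of 346, and zero for non-divisors.
247 does not divide 346, so no element of (Z/347Z)^× has order 247.

0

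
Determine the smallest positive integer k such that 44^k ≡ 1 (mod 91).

The order of 44 must divide φ(91) = φ(7·13) = (7−1)·(13−1) = 6·12 = 72 = 2^3 · 3^2.
Divisors of 72: 1, 2, 3, 4, 6, 8, 9, 12, 18, 24, 36, 72.
Evaluate successive powers at the divisors of 72:
44^1 ≡ 44
44^2 ≡ 25
44^3 ≡ 8
44^4 ≡ 79
44^6 ≡ 64
44^8 ≡ 53
44^9 ≡ 57
44^12 ≡ 1
So ord_91(44) = 12.

12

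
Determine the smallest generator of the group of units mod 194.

5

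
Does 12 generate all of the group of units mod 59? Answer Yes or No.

No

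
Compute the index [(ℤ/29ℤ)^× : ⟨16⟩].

4

By Lagrange's theorem, ord_29(16) divides φ(29) = 29 − 1 = 28 = 2^2 · 7.
Divisors of 28: 1, 2, 4, 7, 14, 28.
Test each divisor d:
16^1 ≡ 16 (mod 29)
16^2 ≡ 24 (mod 29)
16^4 ≡ 25 (mod 29)
16^7 ≡ 1 (mod 29) ✓
The order of 16 is 7, so the subgroup it generates has 7 elements.
Index = |(Z/29Z)^×| / |⟨16⟩| = 28 / 7 = 4.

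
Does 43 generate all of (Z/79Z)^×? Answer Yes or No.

Yes

φ(79) = 79 − 1 = 78 = 2 · 3 · 13.
An element g generates (Z/79Z)^× iff g^(78/q) ≢ 1 (mod 79) for each prime q ∈ {2, 3, 13}.
43^39 ≡ 78 (mod 79)  [q = 2: ≢ 1 ✓]
43^26 ≡ 23 (mod 79)  [q = 3: ≢ 1 ✓]
43^6 ≡ 62 (mod 79)  [q = 13: ≢ 1 ✓]
Every test exponent gives a nontrivial residue, hence 43 generates the full group.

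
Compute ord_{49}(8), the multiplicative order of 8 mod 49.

7

The order of 8 must divide φ(49) = φ(7^2) = 7·(7−1) = 42 = 2 · 3 · 7.
Divisors of 42: 1, 2, 3, 6, 7, 14, 21, 42.
Test each divisor d:
8^1 ≡ 8
8^2 ≡ 15
8^3 ≡ 22
8^6 ≡ 43
8^7 ≡ 1
Therefore the multiplicative order of 8 modulo 49 is 7.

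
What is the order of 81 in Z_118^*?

29

The order of 81 must divide φ(118) = φ(2)·φ(59) = 1·58 = 58 = 2 · 29.
Divisors of 58: 1, 2, 29, 58.
Evaluate successive powers at the divisors of 58:
81^1 ≡ 81
81^2 ≡ 71
81^29 ≡ 1
The smallest such exponent is 29, so the order of 81 is 29.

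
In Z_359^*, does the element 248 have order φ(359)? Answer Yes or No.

Yes

φ(359) = 359 − 1 = 358 = 2 · 179.
It suffices to check that the order of 248 is not a proper divisor of 358: compute 248^(358/q) for q ∈ {2, 179}.
248^179 ≡ 358 (mod 359)  [q = 2: ≢ 1 ✓]
248^2 ≡ 115 (mod 359)  [q = 179: ≢ 1 ✓]
None equal 1, so ord_359(248) = 358: 248 is a primitive root.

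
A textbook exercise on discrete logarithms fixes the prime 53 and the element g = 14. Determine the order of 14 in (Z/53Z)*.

Since 14 ∈ (Z/53Z)^×, its order divides φ(53) = 53 − 1 = 52 = 2^2 · 13.
Divisors of 52: 1, 2, 4, 13, 26, 52.
Test each divisor d:
14^1 ≡ 14
14^2 ≡ 37
14^4 ≡ 44
14^13 ≡ 23
14^26 ≡ 52
14^52 ≡ 1
Hence ord(14) = 52.

52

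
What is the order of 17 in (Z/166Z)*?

41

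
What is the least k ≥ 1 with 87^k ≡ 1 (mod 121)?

ord(87) | φ(121) = φ(11^2) = 11·(11−1) = 110 = 2 · 5 · 11.
Divisors of 110: 1, 2, 5, 10, 11, 22, 55, 110.
Check 87^d mod 121 for each divisor in increasing order:
87^1 ≡ 87 (mod 121)
87^2 ≡ 67 (mod 121)
87^5 ≡ 76 (mod 121)
87^10 ≡ 89 (mod 121)
87^11 ≡ 120 (mod 121)
87^22 ≡ 1 (mod 121) ✓
Hence ord(87) = 22.

22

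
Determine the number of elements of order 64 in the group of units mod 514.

φ(514) = φ(2)·φ(257) = 1·256 = 256 = 2^8.
In a cyclic group of order 256, there are φ(d) elements of order d for each divisor d of 256, and zero for non-divisors.
64 = 2^6 divides 256, and φ(64) = 32.

32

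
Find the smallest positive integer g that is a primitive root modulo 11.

2

φ(11) = 11 − 1 = 10 = 2 · 5.
g is a primitive root iff g^(10/q) ≢ 1 (mod 11) for each prime q ∈ {2, 5}.
g = 2: 2^5 ≡ 10; 2^2 ≡ 4 — none is 1, so 2 is a primitive root.
So 2 is the smallest generator of (Z/11Z)^×.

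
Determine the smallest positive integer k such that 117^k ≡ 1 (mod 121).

110

ord(117) | φ(121) = φ(11^2) = 11·(11−1) = 110 = 2 · 5 · 11.
Divisors of 110: 1, 2, 5, 10, 11, 22, 55, 110.
Test each divisor d:
117^1 ≡ 117 (mod 121)
117^2 ≡ 16 (mod 121)
117^5 ≡ 65 (mod 121)
117^10 ≡ 111 (mod 121)
117^11 ≡ 40 (mod 121)
117^22 ≡ 27 (mod 121)
117^55 ≡ 120 (mod 121)
117^110 ≡ 1 (mod 121) ✓
So ord_121(117) = 110.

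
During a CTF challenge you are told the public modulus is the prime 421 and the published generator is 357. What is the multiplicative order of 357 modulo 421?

ord(357) | φ(421) = 421 − 1 = 420 = 2^2 · 3 · 5 · 7.
Divisors of 420: 1, 2, 3, 4, 5, 6, 7, 10, 12, 14, 15, 20, 21, 28, 30, 35, 42, 60, 70, 84, 105, 140, 210, 420.
Test each divisor d:
357^1 ≡ 357 (mod 421)
357^2 ≡ 307 (mod 421)
357^3 ≡ 139 (mod 421)
357^4 ≡ 366 (mod 421)
357^5 ≡ 152 (mod 421)
357^6 ≡ 376 (mod 421)
357^7 ≡ 354 (mod 421)
357^10 ≡ 370 (mod 421)
357^12 ≡ 341 (mod 421)
357^14 ≡ 279 (mod 421)
357^15 ≡ 247 (mod 421)
357^20 ≡ 75 (mod 421)
357^21 ≡ 252 (mod 421)
357^28 ≡ 377 (mod 421)
357^30 ≡ 385 (mod 421)
357^35 ≡ 1 (mod 421) ✓
The smallest such exponent is 35, so the order of 357 is 35.

35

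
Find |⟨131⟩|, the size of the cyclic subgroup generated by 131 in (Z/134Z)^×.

11

ord(131) | φ(134) = φ(2)·φ(67) = 1·66 = 66 = 2 · 3 · 11.
Divisors of 66: 1, 2, 3, 6, 11, 22, 33, 66.
Check 131^d mod 134 for each divisor in increasing order:
131^1 ≡ 131
131^2 ≡ 9
131^3 ≡ 107
131^6 ≡ 59
131^11 ≡ 1
Therefore the multiplicative order of 131 modulo 134 is 11.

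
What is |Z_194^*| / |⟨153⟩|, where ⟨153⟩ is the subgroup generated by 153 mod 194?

1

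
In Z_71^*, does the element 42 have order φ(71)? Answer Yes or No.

φ(71) = 71 − 1 = 70 = 2 · 5 · 7.
An element g generates (Z/71Z)^× iff g^(70/q) ≢ 1 (mod 71) for each prime q ∈ {2, 5, 7}.
42^35 ≡ 70 (mod 71)  [q = 2: ≢ 1 ✓]
42^14 ≡ 57 (mod 71)  [q = 5: ≢ 1 ✓]
42^10 ≡ 48 (mod 71)  [q = 7: ≢ 1 ✓]
None equal 1, so ord_71(42) = 70: 42 is a primitive root.

Yes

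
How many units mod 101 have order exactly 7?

φ(101) = 101 − 1 = 100 = 2^2 · 5^2.
In a cyclic group of order 100, there are φ(d) elements of order d for each divisor d of 100, and zero for non-divisors.
7 does not divide 100, so no element of (Z/101Z)^× has order 7.

0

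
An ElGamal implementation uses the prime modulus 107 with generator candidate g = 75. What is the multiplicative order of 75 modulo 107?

The order of 75 must divide φ(107) = 107 − 1 = 106 = 2 · 53.
Divisors of 106: 1, 2, 53, 106.
Compute 75^d (mod 107) for the divisors d until we hit 1:
75^1 ≡ 75
75^2 ≡ 61
75^53 ≡ 1
The smallest such exponent is 53, so the order of 75 is 53.

53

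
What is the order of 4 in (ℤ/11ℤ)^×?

ord(4) | φ(11) = 11 − 1 = 10 = 2 · 5.
Divisors of 10: 1, 2, 5, 10.
Compute 4^d (mod 11) for the divisors d until we hit 1:
4^1 ≡ 4 (mod 11)
4^2 ≡ 5 (mod 11)
4^5 ≡ 1 (mod 11) ✓
So ord_11(4) = 5.

5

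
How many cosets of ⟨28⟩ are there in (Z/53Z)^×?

4

Since 28 ∈ (Z/53Z)^×, its order divides φ(53) = 53 − 1 = 52 = 2^2 · 13.
Divisors of 52: 1, 2, 4, 13, 26, 52.
Compute 28^d (mod 53) for the divisors d until we hit 1:
28^1 ≡ 28
28^2 ≡ 42
28^4 ≡ 15
28^13 ≡ 1
So ord_53(28) = 13, hence |⟨28⟩| = 13.
Index = |(Z/53Z)^×| / |⟨28⟩| = 52 / 13 = 4.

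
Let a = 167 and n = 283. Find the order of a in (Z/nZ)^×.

94

Since 167 ∈ (Z/283Z)^×, its order divides φ(283) = 283 − 1 = 282 = 2 · 3 · 47.
Divisors of 282: 1, 2, 3, 6, 47, 94, 141, 282.
Test each divisor d:
167^1 ≡ 167
167^2 ≡ 155
167^3 ≡ 132
167^6 ≡ 161
167^47 ≡ 282
167^94 ≡ 1
The smallest such exponent is 94, so the order of 167 is 94.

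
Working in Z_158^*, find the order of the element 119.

39

Since 119 ∈ (Z/158Z)^×, its order divides φ(158) = φ(2)·φ(79) = 1·78 = 78 = 2 · 3 · 13.
Divisors of 78: 1, 2, 3, 6, 13, 26, 39, 78.
Evaluate successive powers at the divisors of 78:
119^1 ≡ 119 (mod 158)
119^2 ≡ 99 (mod 158)
119^3 ≡ 89 (mod 158)
119^6 ≡ 21 (mod 158)
119^13 ≡ 23 (mod 158)
119^26 ≡ 55 (mod 158)
119^39 ≡ 1 (mod 158) ✓
Therefore the multiplicative order of 119 modulo 158 is 39.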